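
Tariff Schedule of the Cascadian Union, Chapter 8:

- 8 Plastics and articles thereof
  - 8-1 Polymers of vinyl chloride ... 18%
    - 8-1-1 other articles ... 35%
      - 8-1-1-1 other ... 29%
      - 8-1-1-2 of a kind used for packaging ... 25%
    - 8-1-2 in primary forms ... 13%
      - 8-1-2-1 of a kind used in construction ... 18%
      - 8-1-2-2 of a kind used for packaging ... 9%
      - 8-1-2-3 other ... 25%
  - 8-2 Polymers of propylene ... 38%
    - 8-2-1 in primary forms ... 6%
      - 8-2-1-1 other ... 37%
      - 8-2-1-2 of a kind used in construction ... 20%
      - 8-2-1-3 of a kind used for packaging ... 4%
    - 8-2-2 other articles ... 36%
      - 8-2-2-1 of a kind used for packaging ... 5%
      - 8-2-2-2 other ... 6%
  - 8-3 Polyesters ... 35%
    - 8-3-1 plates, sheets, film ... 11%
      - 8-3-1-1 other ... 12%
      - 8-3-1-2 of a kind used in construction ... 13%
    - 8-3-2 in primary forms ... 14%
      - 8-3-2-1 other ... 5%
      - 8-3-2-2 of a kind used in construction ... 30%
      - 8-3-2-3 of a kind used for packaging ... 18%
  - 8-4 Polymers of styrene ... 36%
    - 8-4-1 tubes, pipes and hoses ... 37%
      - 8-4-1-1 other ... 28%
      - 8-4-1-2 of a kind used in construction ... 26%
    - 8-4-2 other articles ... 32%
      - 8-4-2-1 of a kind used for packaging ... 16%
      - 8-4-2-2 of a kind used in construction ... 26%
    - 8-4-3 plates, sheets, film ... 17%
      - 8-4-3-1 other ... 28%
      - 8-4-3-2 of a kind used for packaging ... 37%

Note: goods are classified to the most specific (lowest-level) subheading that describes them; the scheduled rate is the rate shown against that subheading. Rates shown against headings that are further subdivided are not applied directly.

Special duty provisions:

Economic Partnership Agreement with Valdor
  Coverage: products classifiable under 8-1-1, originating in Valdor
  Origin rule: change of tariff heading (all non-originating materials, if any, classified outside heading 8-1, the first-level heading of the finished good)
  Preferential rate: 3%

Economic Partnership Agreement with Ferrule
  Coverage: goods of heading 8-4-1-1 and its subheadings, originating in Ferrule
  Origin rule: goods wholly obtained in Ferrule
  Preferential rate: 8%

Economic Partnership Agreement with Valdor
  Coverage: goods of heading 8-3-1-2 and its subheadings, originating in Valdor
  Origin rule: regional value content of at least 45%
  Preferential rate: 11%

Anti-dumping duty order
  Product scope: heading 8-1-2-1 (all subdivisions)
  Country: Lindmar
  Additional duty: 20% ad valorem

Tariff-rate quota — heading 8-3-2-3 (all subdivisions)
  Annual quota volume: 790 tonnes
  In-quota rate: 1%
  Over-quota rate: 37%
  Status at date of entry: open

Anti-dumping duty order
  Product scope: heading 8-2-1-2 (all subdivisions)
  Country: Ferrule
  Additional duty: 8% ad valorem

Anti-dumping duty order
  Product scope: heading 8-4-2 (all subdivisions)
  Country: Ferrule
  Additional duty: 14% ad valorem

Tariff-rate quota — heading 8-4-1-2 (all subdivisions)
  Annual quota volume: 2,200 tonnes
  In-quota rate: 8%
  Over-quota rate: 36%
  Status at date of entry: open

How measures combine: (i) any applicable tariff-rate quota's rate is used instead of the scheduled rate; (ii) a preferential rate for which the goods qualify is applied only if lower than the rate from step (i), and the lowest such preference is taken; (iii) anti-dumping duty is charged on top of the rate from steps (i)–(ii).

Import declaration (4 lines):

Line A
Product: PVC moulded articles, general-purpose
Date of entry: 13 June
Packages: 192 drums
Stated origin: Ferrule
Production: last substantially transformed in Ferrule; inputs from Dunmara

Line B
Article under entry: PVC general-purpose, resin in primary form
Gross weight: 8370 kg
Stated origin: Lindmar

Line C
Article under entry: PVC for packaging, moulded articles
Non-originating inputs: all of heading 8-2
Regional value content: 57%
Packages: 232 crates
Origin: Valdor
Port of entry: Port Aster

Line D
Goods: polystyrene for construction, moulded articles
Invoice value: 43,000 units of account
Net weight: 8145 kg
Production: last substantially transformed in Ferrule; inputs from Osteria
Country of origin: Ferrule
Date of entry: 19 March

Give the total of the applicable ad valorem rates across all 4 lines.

97%

Line A: PVC → 8-1; moulded articles → 8-1-1; general-purpose → 8-1-1-1. Scheduled 29%. Ferrule agreement on 8-4-1-1: 8-1-1-1 not covered. → 29%.
Line B: PVC → 8-1; resin in primary form → 8-1-2; general-purpose → 8-1-2-3. Scheduled 25%. No special measure applies. → 25%.
Line C: PVC → 8-1; moulded articles → 8-1-1; for packaging → 8-1-1-2. Scheduled 25%. Valdor agreement on 8-1-1: CTH met → 3% available; Valdor agreement on 8-3-1-2: 8-1-1-2 not covered; preferential 3%. → 3%.
Line D: polystyrene → 8-4; moulded articles → 8-4-2; for construction → 8-4-2-2. Scheduled 26%. Ferrule agreement on 8-4-1-1: 8-4-2-2 not covered; anti-dumping (Ferrule, 8-4-2): +14%; total 26% + 14% = 40%. → 40%.
Sum: 29% + 25% + 3% + 40% = 97%.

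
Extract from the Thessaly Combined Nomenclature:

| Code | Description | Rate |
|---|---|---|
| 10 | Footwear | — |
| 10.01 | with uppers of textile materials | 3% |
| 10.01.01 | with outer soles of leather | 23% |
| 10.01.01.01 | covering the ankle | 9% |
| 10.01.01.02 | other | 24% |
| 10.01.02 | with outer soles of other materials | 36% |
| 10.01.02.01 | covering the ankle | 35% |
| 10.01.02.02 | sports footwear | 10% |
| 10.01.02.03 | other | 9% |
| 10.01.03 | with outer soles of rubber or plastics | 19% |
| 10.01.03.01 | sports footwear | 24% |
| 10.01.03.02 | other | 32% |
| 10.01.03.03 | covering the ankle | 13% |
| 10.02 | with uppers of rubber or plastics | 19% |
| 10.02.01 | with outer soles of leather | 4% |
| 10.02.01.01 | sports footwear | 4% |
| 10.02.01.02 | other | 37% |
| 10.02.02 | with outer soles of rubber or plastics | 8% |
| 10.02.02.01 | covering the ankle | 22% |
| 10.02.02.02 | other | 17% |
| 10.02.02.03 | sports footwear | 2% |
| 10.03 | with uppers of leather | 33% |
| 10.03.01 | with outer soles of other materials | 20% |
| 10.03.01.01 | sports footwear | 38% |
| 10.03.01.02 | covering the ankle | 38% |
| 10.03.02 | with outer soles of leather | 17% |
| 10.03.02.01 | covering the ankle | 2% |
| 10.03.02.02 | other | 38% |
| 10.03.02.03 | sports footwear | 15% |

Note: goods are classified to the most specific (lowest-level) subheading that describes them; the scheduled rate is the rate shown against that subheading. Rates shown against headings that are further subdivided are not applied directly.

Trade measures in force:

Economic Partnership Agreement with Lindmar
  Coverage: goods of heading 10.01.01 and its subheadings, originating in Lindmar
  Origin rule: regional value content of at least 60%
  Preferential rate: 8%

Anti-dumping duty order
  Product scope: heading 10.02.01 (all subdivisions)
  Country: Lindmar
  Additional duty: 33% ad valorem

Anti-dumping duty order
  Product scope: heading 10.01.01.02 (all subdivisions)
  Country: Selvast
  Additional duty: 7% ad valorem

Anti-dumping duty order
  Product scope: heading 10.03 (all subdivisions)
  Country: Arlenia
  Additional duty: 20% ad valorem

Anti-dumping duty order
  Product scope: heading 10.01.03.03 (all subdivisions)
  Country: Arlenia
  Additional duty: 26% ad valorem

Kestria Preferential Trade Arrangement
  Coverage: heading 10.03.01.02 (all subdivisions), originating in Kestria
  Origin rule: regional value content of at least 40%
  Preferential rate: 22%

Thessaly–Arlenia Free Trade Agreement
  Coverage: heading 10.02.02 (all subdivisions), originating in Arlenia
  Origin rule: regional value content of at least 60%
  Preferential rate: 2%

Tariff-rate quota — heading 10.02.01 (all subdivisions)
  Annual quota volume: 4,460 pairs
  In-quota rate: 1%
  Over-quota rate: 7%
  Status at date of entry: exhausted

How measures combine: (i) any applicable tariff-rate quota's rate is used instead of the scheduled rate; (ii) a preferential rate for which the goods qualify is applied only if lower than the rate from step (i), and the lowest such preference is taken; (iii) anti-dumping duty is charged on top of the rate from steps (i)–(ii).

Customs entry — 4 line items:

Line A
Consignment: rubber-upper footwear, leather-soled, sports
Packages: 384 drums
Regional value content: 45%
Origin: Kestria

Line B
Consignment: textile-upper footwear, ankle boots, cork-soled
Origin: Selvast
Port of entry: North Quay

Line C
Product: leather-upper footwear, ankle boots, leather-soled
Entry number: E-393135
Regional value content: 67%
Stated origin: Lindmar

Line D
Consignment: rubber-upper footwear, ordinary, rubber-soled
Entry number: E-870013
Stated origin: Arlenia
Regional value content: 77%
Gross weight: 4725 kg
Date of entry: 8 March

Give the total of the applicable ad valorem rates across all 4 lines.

Line A: rubber-upper → 10.02; leather-soled → 10.02.01; sports → 10.02.01.01. Scheduled 4%. quota on 10.02.01 exhausted → over-quota 7%; Kestria agreement on 10.03.01.02: 10.02.01.01 not covered. → 7%.
Line B: textile-upper → 10.01; cork-soled → 10.01.02; ankle boots → 10.01.02.01. Scheduled 35%. No special measure applies. → 35%.
Line C: leather-upper → 10.03; leather-soled → 10.03.02; ankle boots → 10.03.02.01. Scheduled 2%. Lindmar agreement on 10.01.01: 10.03.02.01 not covered. → 2%.
Line D: rubber-upper → 10.02; rubber-soled → 10.02.02; ordinary → 10.02.02.02. Scheduled 17%. Arlenia agreement on 10.02.02: RVC ≥ 60% → 2% available; preferential 2%. → 2%.
Sum: 7% + 35% + 2% + 2% = 46%.

46%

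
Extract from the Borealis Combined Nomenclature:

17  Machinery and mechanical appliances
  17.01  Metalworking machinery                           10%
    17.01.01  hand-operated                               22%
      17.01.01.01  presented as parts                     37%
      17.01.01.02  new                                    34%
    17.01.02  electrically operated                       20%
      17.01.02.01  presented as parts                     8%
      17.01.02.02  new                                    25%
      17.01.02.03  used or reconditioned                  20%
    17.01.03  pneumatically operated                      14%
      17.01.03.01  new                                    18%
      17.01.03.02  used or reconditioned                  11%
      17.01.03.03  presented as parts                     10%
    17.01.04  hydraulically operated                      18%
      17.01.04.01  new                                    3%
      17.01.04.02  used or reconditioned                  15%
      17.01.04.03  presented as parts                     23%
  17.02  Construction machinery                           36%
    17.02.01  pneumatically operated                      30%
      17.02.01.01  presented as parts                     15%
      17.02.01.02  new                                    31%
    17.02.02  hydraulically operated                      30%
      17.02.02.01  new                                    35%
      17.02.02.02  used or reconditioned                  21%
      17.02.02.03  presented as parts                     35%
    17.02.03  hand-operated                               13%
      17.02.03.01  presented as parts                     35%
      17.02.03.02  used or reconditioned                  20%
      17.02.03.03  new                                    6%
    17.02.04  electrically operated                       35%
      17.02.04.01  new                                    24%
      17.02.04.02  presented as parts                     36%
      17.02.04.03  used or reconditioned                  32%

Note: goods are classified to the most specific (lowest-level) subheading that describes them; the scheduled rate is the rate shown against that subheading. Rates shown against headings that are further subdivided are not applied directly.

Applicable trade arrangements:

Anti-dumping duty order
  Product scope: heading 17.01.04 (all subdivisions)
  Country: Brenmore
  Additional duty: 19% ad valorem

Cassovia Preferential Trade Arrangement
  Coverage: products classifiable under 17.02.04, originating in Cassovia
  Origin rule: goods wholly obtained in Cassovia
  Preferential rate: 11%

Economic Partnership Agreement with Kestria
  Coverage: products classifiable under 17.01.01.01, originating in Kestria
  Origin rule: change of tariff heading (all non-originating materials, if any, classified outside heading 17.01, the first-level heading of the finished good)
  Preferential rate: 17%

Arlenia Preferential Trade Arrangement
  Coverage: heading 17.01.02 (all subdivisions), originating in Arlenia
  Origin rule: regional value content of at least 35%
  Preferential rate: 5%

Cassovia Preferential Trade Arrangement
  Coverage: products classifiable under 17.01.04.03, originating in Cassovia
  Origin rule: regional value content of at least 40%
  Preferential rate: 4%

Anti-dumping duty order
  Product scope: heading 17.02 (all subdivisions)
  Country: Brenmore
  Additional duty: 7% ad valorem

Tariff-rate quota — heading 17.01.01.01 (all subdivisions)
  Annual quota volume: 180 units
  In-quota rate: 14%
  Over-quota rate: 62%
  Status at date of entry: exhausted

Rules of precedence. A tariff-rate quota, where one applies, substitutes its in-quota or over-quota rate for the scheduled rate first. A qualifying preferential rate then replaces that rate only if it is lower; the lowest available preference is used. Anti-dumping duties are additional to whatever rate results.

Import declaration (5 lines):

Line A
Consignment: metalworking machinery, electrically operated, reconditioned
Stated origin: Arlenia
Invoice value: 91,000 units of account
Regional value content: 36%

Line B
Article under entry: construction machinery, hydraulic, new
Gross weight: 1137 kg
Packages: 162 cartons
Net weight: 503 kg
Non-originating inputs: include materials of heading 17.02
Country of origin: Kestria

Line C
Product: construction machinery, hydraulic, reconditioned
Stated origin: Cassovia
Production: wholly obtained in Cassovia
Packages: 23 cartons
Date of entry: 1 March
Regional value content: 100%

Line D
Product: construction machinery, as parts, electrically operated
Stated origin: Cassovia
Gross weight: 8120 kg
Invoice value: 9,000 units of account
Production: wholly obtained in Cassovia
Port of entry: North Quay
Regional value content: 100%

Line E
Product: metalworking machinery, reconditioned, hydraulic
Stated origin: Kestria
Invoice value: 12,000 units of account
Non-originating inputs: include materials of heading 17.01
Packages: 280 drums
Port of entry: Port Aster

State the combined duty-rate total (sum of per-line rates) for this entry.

Line A: metalworking → 17.01; electrically operated → 17.01.02; reconditioned → 17.01.02.03. Scheduled 20%. Arlenia agreement on 17.01.02: RVC ≥ 35% → 5% available; preferential 5%. → 5%.
Line B: construction → 17.02; hydraulic → 17.02.02; new → 17.02.02.01. Scheduled 35%. Kestria agreement on 17.01.01.01: 17.02.02.01 not covered. → 35%.
Line C: construction → 17.02; hydraulic → 17.02.02; reconditioned → 17.02.02.02. Scheduled 21%. Cassovia agreement on 17.02.04: 17.02.02.02 not covered; Cassovia agreement on 17.01.04.03: 17.02.02.02 not covered. → 21%.
Line D: construction → 17.02; electrically operated → 17.02.04; as parts → 17.02.04.02. Scheduled 36%. Cassovia agreement on 17.02.04: wholly obtained → 11% available; Cassovia agreement on 17.01.04.03: 17.02.04.02 not covered; preferential 11%. → 11%.
Line E: metalworking → 17.01; hydraulic → 17.01.04; reconditioned → 17.01.04.02. Scheduled 15%. Kestria agreement on 17.01.01.01: 17.01.04.02 not covered. → 15%.
Sum: 5% + 35% + 21% + 11% + 15% = 87%.

87%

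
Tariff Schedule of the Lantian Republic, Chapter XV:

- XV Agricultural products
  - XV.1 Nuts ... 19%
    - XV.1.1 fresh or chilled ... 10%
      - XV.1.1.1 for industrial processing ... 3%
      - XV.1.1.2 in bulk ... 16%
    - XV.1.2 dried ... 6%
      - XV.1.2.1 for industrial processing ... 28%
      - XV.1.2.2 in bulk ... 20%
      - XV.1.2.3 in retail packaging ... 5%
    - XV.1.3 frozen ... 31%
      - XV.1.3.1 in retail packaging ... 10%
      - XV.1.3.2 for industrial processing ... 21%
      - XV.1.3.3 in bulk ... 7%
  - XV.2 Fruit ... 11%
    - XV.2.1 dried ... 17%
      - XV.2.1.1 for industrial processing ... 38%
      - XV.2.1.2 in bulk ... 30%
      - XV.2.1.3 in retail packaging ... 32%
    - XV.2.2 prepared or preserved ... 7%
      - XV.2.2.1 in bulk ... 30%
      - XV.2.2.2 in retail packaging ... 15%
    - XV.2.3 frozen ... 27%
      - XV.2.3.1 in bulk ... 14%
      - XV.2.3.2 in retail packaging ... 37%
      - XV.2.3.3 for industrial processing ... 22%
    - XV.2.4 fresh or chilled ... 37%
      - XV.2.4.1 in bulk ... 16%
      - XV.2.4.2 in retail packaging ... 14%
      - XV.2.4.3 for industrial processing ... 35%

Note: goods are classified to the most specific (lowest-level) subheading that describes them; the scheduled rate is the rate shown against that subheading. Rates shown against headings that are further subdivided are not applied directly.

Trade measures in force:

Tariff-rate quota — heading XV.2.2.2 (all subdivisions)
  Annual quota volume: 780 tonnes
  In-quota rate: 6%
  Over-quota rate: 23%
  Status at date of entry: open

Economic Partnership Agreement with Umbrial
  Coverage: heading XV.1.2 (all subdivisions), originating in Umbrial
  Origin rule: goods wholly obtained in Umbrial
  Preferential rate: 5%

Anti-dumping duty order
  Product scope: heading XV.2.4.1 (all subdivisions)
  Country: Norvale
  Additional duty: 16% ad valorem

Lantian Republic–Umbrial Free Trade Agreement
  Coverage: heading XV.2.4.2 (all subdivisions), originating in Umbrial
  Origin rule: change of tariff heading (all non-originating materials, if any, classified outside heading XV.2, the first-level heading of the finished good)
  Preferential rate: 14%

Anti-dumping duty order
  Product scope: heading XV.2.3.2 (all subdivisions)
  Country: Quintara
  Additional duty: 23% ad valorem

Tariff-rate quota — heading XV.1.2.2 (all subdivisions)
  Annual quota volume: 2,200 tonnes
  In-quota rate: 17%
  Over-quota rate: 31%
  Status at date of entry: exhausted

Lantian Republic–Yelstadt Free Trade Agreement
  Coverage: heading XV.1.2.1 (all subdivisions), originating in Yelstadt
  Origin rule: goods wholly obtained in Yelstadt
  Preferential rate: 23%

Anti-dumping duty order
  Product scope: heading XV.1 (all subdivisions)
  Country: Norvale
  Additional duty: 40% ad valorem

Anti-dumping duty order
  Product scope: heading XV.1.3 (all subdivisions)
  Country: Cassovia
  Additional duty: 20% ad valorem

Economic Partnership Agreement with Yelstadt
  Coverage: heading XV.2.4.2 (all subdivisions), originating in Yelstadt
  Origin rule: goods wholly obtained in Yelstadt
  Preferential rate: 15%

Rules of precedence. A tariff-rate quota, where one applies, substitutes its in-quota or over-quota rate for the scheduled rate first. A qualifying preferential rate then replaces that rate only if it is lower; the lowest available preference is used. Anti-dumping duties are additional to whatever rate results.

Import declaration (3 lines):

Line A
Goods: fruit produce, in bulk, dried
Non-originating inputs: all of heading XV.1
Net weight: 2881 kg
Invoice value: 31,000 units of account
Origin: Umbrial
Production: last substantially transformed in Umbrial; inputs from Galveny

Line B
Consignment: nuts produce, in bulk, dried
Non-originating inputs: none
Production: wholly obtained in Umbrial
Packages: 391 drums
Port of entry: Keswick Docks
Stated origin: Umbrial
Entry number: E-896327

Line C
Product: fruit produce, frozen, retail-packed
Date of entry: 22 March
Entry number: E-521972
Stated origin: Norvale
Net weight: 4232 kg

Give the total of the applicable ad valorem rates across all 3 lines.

72%

Line A: fruit → XV.2; dried → XV.2.1; in bulk → XV.2.1.2. Scheduled 30%. Umbrial agreement on XV.1.2: XV.2.1.2 not covered; Umbrial agreement on XV.2.4.2: XV.2.1.2 not covered. → 30%.
Line B: nuts → XV.1; dried → XV.1.2; in bulk → XV.1.2.2. Scheduled 20%. quota on XV.1.2.2 exhausted → over-quota 31%; Umbrial agreement on XV.1.2: wholly obtained → 5% available; Umbrial agreement on XV.2.4.2: XV.1.2.2 not covered; preferential 5%. → 5%.
Line C: fruit → XV.2; frozen → XV.2.3; retail-packed → XV.2.3.2. Scheduled 37%. No special measure applies. → 37%.
Sum: 30% + 5% + 37% = 72%.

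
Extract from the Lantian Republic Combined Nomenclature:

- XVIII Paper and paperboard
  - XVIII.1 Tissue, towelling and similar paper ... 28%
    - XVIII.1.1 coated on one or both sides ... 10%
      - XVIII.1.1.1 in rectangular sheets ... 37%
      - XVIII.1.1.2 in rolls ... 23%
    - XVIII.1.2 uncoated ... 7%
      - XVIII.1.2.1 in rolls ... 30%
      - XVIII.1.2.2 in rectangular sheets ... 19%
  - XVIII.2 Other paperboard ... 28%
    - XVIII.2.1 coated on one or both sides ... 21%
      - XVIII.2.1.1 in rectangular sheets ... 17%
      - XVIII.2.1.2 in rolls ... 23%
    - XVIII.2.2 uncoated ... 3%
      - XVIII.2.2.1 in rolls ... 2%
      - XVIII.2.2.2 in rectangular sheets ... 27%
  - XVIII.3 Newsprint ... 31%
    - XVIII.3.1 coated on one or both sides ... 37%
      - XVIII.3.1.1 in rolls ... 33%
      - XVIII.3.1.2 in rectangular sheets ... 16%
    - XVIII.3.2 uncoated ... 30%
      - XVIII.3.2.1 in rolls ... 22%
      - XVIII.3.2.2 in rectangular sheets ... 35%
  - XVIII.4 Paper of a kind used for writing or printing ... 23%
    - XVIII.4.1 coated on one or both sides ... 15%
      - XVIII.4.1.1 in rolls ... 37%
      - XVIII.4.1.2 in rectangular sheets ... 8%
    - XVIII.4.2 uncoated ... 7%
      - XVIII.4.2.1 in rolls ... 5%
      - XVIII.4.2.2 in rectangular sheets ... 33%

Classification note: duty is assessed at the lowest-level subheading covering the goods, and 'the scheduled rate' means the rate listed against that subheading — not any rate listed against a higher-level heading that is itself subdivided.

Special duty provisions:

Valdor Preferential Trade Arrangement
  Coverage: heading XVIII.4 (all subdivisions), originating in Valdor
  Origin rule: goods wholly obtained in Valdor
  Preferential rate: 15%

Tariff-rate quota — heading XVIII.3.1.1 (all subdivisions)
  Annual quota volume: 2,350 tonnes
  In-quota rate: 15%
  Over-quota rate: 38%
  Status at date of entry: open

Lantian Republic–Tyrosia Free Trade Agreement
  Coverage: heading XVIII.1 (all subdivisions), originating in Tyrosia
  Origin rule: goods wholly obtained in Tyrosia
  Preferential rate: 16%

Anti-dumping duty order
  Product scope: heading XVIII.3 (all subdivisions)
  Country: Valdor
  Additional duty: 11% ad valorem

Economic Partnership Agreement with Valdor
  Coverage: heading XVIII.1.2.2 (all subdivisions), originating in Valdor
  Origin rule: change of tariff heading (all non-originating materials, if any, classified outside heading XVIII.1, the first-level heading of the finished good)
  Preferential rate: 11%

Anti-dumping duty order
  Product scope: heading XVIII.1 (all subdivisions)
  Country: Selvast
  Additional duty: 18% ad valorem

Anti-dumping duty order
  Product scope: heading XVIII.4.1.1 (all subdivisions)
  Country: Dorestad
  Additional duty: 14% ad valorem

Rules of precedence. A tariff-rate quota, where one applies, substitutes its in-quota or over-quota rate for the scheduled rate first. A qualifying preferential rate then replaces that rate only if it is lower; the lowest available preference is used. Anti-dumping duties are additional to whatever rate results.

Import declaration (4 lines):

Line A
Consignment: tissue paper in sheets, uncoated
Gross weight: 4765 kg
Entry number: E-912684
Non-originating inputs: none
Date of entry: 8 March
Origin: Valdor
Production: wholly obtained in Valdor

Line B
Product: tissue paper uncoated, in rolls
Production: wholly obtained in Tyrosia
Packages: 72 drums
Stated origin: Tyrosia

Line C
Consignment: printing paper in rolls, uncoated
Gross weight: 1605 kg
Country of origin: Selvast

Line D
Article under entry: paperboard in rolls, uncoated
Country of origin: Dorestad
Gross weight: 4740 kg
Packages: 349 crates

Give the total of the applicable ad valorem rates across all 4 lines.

Line A: tissue paper → XVIII.1; uncoated → XVIII.1.2; in sheets → XVIII.1.2.2. Scheduled 19%. Valdor agreement on XVIII.4: XVIII.1.2.2 not covered; Valdor agreement on XVIII.1.2.2: CTH met → 11% available; preferential 11%. → 11%.
Line B: tissue paper → XVIII.1; uncoated → XVIII.1.2; in rolls → XVIII.1.2.1. Scheduled 30%. Tyrosia agreement on XVIII.1: wholly obtained → 16% available; preferential 16%. → 16%.
Line C: printing paper → XVIII.4; uncoated → XVIII.4.2; in rolls → XVIII.4.2.1. Scheduled 5%. No special measure applies. → 5%.
Line D: paperboard → XVIII.2; uncoated → XVIII.2.2; in rolls → XVIII.2.2.1. Scheduled 2%. No special measure applies. → 2%.
Sum: 11% + 16% + 5% + 2% = 34%.

34%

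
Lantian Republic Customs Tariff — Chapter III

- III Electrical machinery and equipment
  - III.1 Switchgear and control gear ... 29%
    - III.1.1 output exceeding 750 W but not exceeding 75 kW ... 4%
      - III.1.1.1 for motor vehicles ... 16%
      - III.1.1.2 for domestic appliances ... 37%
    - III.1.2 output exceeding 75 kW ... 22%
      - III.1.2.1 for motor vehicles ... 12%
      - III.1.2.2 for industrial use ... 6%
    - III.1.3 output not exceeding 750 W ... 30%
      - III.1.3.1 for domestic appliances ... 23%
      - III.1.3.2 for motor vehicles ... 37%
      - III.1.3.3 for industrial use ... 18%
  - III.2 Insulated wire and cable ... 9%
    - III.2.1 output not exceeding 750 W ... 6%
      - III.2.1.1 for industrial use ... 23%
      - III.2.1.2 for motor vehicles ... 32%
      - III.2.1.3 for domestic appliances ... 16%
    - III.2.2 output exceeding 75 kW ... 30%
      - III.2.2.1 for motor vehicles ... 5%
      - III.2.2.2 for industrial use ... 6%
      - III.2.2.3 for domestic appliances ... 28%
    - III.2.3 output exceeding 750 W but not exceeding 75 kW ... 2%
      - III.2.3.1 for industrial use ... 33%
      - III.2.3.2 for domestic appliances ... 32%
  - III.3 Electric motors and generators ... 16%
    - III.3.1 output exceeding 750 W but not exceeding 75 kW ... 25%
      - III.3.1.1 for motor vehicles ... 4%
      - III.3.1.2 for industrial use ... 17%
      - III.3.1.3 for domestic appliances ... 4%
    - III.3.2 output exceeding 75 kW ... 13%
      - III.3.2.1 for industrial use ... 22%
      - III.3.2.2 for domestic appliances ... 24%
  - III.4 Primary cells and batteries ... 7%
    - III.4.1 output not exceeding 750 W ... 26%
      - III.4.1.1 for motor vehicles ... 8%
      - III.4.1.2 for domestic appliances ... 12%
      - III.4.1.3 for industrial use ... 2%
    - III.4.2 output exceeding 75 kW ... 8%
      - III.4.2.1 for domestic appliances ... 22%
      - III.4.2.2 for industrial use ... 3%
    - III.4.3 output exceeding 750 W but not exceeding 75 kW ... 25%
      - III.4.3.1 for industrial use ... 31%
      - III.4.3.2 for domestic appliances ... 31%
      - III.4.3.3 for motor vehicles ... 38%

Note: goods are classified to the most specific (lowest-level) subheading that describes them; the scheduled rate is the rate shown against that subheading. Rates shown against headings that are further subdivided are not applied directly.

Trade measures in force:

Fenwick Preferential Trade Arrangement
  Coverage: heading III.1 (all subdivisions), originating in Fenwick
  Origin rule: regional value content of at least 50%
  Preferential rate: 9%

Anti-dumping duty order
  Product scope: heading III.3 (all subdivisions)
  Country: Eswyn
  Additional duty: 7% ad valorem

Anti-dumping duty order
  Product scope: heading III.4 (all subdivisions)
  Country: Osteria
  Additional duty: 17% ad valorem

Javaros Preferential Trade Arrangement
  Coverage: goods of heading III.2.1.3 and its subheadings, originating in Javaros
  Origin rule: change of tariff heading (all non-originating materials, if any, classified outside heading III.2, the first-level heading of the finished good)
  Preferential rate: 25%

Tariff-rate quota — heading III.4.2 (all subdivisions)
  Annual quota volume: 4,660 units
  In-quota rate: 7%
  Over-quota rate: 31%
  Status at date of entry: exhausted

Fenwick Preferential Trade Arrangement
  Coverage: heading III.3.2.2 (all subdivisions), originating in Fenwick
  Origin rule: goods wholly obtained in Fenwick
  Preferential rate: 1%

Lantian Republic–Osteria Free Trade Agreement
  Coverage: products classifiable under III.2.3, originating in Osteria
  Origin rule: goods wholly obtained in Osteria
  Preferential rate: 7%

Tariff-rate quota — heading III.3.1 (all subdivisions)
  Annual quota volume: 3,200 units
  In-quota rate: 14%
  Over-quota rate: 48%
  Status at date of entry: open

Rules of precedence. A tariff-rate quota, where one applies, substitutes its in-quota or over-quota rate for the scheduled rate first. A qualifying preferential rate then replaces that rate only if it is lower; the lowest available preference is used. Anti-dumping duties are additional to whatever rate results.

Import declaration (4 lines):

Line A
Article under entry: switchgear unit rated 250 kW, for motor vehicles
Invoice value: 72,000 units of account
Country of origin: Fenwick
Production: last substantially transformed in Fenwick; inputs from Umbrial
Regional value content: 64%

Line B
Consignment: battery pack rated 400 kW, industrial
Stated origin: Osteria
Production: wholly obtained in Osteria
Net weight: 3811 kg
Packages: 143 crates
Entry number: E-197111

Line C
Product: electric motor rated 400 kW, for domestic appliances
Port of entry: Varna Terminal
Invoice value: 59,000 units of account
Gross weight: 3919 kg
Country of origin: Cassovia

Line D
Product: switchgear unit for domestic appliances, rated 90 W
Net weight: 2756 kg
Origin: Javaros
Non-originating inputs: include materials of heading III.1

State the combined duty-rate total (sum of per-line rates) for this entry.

104%

Line A: switchgear unit → III.1; rated 250 kW → III.1.2; for motor vehicles → III.1.2.1. Scheduled 12%. Fenwick agreement on III.1: RVC ≥ 50% → 9% available; Fenwick agreement on III.3.2.2: III.1.2.1 not covered; preferential 9%. → 9%.
Line B: battery pack → III.4; rated 400 kW → III.4.2; industrial → III.4.2.2. Scheduled 3%. quota on III.4.2 exhausted → over-quota 31%; Osteria agreement on III.2.3: III.4.2.2 not covered; anti-dumping (Osteria, III.4): +17%; total 31% + 17% = 48%. → 48%.
Line C: electric motor → III.3; rated 400 kW → III.3.2; for domestic appliances → III.3.2.2. Scheduled 24%. No special measure applies. → 24%.
Line D: switchgear unit → III.1; rated 90 W → III.1.3; for domestic appliances → III.1.3.1. Scheduled 23%. Javaros agreement on III.2.1.3: III.1.3.1 not covered. → 23%.
Sum: 9% + 48% + 24% + 23% = 104%.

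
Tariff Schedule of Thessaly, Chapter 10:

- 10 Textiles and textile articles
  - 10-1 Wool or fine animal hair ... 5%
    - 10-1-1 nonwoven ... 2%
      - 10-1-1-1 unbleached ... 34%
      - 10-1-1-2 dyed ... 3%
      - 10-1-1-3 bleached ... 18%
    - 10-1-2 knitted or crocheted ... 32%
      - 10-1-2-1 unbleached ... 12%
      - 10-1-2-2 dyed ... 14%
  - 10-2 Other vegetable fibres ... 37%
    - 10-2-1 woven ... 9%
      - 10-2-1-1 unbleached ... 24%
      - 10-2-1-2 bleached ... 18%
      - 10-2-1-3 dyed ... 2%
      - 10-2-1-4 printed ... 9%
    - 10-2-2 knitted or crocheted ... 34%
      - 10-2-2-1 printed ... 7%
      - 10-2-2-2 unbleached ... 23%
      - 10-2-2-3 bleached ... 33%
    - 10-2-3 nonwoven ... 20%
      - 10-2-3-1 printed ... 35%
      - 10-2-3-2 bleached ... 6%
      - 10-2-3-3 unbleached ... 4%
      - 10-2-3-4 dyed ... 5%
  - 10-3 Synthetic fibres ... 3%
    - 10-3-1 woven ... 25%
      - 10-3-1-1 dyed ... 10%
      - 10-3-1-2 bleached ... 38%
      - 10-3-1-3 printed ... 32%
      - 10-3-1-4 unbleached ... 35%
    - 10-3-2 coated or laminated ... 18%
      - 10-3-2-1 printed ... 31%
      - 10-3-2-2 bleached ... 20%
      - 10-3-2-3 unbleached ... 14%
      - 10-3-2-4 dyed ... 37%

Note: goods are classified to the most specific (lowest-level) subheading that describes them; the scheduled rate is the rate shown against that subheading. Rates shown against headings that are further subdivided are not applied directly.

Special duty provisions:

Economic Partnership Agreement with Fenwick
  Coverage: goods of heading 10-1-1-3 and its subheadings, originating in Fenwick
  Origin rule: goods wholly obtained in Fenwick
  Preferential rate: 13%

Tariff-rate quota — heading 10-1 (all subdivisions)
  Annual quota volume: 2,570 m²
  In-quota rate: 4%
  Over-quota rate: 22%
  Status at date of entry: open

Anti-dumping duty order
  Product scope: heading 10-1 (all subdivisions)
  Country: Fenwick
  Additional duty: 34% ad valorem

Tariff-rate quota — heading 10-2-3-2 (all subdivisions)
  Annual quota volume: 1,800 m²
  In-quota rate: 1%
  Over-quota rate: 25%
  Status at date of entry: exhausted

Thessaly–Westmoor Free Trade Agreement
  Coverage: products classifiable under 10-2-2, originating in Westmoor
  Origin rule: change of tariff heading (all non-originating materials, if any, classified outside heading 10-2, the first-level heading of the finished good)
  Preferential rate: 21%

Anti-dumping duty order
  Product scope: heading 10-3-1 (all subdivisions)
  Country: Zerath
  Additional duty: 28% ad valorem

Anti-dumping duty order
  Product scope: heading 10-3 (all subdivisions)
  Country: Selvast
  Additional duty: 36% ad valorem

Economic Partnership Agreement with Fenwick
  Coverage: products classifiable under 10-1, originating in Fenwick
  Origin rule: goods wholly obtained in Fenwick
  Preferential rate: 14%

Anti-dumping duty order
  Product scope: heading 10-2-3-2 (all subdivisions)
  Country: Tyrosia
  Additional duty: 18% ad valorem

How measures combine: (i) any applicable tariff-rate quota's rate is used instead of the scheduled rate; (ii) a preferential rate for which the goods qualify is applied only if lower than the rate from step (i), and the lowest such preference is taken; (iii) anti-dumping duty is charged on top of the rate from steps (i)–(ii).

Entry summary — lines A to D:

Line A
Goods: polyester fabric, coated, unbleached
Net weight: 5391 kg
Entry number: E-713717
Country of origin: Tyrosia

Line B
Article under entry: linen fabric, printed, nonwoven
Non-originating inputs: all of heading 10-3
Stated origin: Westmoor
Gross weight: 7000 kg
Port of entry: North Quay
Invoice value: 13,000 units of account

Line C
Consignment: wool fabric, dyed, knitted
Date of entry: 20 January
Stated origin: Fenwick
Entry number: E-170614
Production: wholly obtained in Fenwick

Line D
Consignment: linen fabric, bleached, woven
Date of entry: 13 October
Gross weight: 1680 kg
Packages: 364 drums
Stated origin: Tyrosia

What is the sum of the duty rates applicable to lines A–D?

105%

Line A: polyester → 10-3; coated → 10-3-2; unbleached → 10-3-2-3. Scheduled 14%. No special measure applies. → 14%.
Line B: linen → 10-2; nonwoven → 10-2-3; printed → 10-2-3-1. Scheduled 35%. Westmoor agreement on 10-2-2: 10-2-3-1 not covered. → 35%.
Line C: wool → 10-1; knitted → 10-1-2; dyed → 10-1-2-2. Scheduled 14%. quota on 10-1 open → in-quota 4%; Fenwick agreement on 10-1-1-3: 10-1-2-2 not covered; Fenwick agreement on 10-1: wholly obtained → 14% available; preference 14% not lower than 4% → no reduction; anti-dumping (Fenwick, 10-1): +34%; total 4% + 34% = 38%. → 38%.
Line D: linen → 10-2; woven → 10-2-1; bleached → 10-2-1-2. Scheduled 18%. No special measure applies. → 18%.
Sum: 14% + 35% + 38% + 18% = 105%.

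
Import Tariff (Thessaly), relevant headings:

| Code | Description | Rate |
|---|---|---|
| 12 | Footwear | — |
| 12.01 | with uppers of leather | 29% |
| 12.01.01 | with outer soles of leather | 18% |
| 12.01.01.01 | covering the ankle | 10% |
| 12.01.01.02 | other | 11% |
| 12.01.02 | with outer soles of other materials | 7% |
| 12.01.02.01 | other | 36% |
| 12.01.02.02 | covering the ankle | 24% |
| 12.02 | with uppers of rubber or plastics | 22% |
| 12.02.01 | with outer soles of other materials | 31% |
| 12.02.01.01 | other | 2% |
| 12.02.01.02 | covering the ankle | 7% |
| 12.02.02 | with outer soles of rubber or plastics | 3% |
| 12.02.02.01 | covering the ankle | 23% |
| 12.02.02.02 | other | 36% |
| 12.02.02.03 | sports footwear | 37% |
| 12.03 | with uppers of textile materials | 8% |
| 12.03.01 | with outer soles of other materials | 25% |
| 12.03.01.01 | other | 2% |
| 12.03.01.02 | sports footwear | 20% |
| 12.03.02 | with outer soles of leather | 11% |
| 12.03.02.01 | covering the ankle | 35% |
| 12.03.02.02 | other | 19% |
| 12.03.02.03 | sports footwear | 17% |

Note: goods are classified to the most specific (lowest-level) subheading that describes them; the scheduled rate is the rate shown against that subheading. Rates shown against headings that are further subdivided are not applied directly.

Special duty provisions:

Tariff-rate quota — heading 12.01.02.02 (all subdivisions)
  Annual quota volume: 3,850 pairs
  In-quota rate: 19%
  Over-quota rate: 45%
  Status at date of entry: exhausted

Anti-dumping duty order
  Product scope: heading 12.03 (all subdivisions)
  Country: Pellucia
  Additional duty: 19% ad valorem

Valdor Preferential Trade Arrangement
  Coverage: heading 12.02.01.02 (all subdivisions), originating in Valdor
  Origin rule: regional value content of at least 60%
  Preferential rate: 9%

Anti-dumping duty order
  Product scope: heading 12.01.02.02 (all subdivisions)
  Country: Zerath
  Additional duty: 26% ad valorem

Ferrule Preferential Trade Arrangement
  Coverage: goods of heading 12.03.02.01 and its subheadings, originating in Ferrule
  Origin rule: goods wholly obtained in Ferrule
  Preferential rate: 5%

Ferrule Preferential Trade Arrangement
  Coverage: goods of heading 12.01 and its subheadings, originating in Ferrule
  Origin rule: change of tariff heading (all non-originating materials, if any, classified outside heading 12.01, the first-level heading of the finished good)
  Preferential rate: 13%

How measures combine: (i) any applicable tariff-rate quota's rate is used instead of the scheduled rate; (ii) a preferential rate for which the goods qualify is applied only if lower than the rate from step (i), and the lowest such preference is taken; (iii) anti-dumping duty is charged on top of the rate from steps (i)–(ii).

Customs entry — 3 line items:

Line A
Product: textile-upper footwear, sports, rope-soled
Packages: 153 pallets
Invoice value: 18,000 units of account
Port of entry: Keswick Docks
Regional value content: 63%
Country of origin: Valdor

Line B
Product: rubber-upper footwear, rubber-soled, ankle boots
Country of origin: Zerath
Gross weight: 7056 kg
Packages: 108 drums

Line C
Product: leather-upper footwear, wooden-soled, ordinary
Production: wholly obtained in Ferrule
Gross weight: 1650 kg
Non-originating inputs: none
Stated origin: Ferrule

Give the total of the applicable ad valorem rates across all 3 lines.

56%

Line A: textile-upper → 12.03; rope-soled → 12.03.01; sports → 12.03.01.02. Scheduled 20%. Valdor agreement on 12.02.01.02: 12.03.01.02 not covered. → 20%.
Line B: rubber-upper → 12.02; rubber-soled → 12.02.02; ankle boots → 12.02.02.01. Scheduled 23%. No special measure applies. → 23%.
Line C: leather-upper → 12.01; wooden-soled → 12.01.02; ordinary → 12.01.02.01. Scheduled 36%. Ferrule agreement on 12.03.02.01: 12.01.02.01 not covered; Ferrule agreement on 12.01: CTH met → 13% available; preferential 13%. → 13%.
Sum: 20% + 23% + 13% = 56%.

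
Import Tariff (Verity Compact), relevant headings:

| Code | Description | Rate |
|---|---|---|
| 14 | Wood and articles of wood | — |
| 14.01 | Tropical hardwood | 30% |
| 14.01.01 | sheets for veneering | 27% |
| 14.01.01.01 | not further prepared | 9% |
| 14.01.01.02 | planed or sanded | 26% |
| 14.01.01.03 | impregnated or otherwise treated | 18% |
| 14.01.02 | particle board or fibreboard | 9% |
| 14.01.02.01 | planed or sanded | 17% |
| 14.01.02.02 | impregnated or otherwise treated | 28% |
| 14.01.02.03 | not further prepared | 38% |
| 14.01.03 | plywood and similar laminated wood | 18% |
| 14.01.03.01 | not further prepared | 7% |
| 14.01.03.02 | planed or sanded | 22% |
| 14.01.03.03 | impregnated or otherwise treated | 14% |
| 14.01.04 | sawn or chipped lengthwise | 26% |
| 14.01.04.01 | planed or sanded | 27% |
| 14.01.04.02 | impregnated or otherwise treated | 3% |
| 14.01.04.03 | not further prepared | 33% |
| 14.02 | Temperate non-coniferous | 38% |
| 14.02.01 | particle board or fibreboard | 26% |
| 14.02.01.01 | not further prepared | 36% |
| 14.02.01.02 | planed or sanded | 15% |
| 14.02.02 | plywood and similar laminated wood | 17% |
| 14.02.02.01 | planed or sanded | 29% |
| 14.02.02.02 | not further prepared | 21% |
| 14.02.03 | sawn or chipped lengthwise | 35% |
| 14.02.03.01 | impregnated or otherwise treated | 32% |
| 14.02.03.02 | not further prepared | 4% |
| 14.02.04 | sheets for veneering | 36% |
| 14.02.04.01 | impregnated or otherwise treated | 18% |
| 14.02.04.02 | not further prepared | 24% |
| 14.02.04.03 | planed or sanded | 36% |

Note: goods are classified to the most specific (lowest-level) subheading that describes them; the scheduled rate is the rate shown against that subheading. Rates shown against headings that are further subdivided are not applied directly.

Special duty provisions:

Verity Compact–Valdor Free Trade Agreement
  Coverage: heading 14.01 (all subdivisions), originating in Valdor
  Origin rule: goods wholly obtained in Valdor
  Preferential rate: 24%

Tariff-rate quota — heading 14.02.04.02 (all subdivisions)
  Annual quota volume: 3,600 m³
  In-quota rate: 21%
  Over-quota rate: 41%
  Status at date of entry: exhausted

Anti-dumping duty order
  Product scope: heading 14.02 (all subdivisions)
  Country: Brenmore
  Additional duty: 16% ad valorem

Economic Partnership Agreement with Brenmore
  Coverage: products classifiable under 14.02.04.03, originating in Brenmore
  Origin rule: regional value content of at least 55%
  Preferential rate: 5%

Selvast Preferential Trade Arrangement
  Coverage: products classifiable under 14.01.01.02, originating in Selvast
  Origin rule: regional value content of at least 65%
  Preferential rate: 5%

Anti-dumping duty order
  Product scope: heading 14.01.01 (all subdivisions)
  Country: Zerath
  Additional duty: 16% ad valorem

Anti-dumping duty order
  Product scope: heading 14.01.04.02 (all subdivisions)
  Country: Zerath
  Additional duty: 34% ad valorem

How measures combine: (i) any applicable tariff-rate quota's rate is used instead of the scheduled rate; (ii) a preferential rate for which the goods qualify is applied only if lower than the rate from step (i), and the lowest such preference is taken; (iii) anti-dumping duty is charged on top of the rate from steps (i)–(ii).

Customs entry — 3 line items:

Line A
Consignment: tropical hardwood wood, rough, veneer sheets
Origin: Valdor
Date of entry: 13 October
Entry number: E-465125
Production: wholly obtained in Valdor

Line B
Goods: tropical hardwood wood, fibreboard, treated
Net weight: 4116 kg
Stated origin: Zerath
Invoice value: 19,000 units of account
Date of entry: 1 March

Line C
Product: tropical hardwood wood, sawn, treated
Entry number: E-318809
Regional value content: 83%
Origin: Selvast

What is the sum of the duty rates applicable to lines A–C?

Line A: tropical hardwood → 14.01; veneer sheets → 14.01.01; rough → 14.01.01.01. Scheduled 9%. Valdor agreement on 14.01: wholly obtained → 24% available; preference 24% not lower than 9% → no reduction. → 9%.
Line B: tropical hardwood → 14.01; fibreboard → 14.01.02; treated → 14.01.02.02. Scheduled 28%. No special measure applies. → 28%.
Line C: tropical hardwood → 14.01; sawn → 14.01.04; treated → 14.01.04.02. Scheduled 3%. Selvast agreement on 14.01.01.02: 14.01.04.02 not covered. → 3%.
Sum: 9% + 28% + 3% = 40%.

40%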